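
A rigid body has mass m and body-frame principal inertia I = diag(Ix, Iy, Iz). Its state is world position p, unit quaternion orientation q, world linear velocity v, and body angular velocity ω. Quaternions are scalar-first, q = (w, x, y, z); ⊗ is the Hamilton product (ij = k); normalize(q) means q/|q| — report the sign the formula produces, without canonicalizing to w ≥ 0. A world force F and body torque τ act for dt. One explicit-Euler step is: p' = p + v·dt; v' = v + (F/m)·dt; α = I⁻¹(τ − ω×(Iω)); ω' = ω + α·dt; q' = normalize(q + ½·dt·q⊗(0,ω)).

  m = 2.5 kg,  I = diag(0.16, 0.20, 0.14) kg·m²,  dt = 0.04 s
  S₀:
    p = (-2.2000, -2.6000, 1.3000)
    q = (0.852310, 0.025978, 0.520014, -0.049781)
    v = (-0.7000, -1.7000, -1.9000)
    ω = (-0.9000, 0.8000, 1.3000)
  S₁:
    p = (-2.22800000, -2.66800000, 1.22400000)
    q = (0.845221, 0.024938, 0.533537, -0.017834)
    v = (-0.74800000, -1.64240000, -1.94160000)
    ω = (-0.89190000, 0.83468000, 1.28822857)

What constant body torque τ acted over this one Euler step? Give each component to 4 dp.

τ = (-0.0300, 0.1500, -0.0700)

rate change Δω = (0.00810000, 0.03468000, -0.01177143)
ω₀×(Iω₀) = (-0.0624, -0.0234, -0.0288)
applied torque τ = (-0.0300, 0.1500, -0.0700)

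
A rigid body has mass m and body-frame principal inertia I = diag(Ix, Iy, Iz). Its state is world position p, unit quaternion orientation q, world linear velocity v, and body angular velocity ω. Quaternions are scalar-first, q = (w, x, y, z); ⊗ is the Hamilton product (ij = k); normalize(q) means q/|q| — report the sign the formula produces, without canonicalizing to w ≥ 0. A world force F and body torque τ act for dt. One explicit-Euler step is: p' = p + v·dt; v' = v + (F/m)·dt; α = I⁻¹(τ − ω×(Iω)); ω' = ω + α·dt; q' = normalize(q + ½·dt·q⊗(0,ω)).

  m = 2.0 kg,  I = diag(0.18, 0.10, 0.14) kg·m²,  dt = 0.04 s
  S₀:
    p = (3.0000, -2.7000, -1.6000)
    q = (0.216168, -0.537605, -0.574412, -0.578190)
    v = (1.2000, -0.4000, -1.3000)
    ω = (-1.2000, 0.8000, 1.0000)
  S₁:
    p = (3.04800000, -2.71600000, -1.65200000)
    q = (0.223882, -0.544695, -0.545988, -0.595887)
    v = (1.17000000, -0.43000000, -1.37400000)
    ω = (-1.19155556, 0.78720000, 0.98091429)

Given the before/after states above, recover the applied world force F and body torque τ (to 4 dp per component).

F = (-1.5000, -1.5000, -3.7000)
τ = (0.0700, -0.0800, 0.0100)

velocity change Δv = (-0.03000000, -0.03000000, -0.07400000)
applied force F = (-1.5000, -1.5000, -3.7000)
ω₁ − ω₀ = (0.00844444, -0.01280000, -0.01908571)
applied torque τ = (0.0700, -0.0800, 0.0100)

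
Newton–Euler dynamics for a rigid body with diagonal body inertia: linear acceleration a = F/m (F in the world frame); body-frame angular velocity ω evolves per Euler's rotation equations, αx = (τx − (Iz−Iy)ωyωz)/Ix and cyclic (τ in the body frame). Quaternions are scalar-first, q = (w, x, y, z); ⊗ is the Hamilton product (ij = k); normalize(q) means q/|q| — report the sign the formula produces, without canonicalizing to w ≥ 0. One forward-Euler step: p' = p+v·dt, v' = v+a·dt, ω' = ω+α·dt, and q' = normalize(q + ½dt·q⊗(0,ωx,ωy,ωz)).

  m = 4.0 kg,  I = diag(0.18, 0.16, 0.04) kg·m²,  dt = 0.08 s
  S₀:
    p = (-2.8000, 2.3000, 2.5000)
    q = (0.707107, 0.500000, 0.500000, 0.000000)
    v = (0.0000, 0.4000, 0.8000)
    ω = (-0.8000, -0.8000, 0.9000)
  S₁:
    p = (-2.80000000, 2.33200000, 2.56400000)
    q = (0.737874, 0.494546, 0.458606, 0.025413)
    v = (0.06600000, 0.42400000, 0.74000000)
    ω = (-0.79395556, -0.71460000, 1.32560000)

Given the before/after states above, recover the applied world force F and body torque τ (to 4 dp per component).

velocity change Δv = (0.06600000, 0.02400000, -0.06000000)
applied force F = (3.3000, 1.2000, -3.0000)
ω₁ − ω₀ = (0.00604444, 0.08540000, 0.42560000)
ω₀×(Iω₀) = (0.0864, -0.1008, -0.0128)
I·α + gyro = (0.1000, 0.0700, 0.2000)

F = (3.3000, 1.2000, -3.0000)
τ = (0.1000, 0.0700, 0.2000)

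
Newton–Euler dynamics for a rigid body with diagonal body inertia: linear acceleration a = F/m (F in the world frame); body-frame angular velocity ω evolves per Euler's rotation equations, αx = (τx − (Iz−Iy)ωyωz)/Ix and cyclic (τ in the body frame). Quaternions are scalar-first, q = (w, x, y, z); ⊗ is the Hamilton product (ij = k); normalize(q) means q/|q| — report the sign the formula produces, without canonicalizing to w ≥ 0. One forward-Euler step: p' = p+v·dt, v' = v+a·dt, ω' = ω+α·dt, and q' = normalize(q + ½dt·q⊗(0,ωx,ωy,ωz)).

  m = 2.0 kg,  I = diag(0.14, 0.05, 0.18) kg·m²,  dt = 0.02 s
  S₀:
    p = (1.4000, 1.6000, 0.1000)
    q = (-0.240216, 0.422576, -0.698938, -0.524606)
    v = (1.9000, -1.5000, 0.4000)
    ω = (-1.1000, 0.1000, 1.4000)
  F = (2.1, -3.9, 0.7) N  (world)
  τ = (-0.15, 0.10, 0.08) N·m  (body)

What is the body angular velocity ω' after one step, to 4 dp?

ω' = (-1.1240, 0.1154, 1.4078)

ω×(Iω) gyroscopic = (0.0182, 0.0616, 0.0099)
angular accel α = (-1.2014, 0.7680, 0.3894)
new body rate ω' = (-1.1240, 0.1154, 1.4078)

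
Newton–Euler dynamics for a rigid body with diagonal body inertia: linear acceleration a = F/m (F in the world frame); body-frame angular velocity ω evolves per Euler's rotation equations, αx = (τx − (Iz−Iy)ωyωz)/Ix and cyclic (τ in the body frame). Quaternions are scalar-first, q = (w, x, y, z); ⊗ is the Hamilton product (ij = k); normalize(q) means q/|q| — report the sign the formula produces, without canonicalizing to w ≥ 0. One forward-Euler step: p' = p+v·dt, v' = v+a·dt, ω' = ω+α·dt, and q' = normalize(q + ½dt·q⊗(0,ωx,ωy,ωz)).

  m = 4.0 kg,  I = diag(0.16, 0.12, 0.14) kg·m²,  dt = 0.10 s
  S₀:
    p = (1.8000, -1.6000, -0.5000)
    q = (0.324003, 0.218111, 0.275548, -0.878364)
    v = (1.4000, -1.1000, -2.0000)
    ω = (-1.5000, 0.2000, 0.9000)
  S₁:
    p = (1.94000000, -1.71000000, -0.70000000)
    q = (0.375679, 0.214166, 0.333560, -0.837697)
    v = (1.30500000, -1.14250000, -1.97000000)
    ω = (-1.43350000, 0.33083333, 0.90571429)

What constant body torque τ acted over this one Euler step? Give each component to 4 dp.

τ = (0.1100, 0.1300, 0.0200)

ω₁ − ω₀ = (0.06650000, 0.13083333, 0.00571429)
precession coupling = (0.0036, -0.0270, 0.0120)
I·α + gyro = (0.1100, 0.1300, 0.0200)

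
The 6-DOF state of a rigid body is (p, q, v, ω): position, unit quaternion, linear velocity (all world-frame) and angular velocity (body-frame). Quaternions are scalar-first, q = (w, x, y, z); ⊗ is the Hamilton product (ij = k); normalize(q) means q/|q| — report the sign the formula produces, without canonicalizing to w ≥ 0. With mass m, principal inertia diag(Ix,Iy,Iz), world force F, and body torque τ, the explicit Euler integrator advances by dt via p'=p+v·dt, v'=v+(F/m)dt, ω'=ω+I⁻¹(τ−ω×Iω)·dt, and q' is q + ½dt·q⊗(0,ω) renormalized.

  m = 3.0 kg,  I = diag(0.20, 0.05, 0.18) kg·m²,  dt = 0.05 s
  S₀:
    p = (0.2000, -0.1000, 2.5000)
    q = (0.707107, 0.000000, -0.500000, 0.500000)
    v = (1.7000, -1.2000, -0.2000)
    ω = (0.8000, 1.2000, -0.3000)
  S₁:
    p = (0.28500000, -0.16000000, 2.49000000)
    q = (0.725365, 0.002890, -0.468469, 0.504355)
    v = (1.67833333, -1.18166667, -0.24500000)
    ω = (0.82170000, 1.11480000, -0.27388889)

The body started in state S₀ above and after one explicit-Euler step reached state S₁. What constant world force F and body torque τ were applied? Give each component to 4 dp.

F = (-1.3000, 1.1000, -2.7000)
τ = (0.0400, -0.0900, -0.0500)

v₁ − v₀ = (-0.02166667, 0.01833333, -0.04500000)
F = m·Δv/dt = (-1.3000, 1.1000, -2.7000)
rate change Δω = (0.02170000, -0.08520000, 0.02611111)
gyro term ω₀×Iω₀ = (-0.0468, -0.0048, -0.1440)
I·α + gyro = (0.0400, -0.0900, -0.0500)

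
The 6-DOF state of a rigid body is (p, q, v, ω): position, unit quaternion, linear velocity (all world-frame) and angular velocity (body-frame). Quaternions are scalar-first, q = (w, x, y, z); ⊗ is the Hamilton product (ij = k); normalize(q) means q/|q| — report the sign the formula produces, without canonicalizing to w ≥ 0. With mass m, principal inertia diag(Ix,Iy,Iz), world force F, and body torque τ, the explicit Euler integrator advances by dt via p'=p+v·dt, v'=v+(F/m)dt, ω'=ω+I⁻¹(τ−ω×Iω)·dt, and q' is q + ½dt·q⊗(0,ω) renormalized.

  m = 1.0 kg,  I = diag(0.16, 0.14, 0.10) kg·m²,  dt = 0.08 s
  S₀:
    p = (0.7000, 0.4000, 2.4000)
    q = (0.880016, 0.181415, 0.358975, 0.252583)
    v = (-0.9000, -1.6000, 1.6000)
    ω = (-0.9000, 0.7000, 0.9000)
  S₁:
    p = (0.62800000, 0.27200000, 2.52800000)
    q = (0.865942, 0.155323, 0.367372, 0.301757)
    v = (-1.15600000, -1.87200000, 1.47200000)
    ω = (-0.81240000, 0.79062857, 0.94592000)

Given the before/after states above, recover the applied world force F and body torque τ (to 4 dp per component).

F = (-3.2000, -3.4000, -1.6000)
τ = (0.1500, 0.1100, 0.0700)

Δv = v₁−v₀ = (-0.25600000, -0.27200000, -0.12800000)
F = m·Δv/dt = (-3.2000, -3.4000, -1.6000)
ω₁ − ω₀ = (0.08760000, 0.09062857, 0.04592000)
precession coupling = (-0.0252, -0.0486, 0.0126)
I·α + gyro = (0.1500, 0.1100, 0.0700)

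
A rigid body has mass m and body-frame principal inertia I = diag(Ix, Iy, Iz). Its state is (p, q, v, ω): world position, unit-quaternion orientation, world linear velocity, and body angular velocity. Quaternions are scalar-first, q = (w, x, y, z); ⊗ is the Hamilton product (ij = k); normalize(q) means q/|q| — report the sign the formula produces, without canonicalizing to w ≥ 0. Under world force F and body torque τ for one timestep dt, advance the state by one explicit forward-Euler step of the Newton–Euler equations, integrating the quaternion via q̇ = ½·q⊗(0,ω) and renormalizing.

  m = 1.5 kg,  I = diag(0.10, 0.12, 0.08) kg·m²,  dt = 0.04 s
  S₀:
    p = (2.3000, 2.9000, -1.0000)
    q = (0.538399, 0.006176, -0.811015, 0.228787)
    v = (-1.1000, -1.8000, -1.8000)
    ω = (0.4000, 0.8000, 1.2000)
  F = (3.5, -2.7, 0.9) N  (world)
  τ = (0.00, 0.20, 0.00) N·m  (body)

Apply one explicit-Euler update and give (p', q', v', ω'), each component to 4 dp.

precession coupling ω×(Iω) = (-0.0384, 0.0096, 0.0064)
angular accel α = (0.3840, 1.5867, -0.0800)
ω + α·dt = (0.4154, 0.8635, 1.1968)
q⊗(0,ω) = (0.3717972, -0.9408880, 0.5148228, 0.9754256)
q' = normalize(q + ½dt·q⊗(0,ω)) = (0.5456, -0.0126, -0.8004, 0.2482)
p' = p + v·dt = (2.2560, 2.8280, -1.0720)
new velocity v' = (-1.0067, -1.8720, -1.7760)

p' = (2.2560, 2.8280, -1.0720)
q' = (0.5456, -0.0126, -0.8004, 0.2482)
v' = (-1.0067, -1.8720, -1.7760)
ω' = (0.4154, 0.8635, 1.1968)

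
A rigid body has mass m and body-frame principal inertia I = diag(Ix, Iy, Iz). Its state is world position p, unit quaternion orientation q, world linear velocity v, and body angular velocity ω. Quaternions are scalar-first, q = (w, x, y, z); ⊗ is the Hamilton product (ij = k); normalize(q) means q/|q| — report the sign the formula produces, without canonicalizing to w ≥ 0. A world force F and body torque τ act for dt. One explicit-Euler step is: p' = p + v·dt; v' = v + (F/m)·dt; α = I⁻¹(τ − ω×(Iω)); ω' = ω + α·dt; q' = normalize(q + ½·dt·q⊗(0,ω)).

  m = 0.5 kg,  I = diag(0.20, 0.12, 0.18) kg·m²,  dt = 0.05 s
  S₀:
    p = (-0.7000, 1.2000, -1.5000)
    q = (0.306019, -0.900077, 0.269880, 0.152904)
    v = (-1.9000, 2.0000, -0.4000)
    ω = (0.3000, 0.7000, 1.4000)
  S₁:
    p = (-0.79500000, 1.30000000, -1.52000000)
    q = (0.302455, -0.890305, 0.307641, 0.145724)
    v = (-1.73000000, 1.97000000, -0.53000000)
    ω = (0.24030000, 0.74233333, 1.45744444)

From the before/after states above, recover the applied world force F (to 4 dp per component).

velocity change Δv = (0.17000000, -0.03000000, -0.13000000)
applied force F = (1.7000, -0.3000, -1.3000)

F = (1.7000, -0.3000, -1.3000)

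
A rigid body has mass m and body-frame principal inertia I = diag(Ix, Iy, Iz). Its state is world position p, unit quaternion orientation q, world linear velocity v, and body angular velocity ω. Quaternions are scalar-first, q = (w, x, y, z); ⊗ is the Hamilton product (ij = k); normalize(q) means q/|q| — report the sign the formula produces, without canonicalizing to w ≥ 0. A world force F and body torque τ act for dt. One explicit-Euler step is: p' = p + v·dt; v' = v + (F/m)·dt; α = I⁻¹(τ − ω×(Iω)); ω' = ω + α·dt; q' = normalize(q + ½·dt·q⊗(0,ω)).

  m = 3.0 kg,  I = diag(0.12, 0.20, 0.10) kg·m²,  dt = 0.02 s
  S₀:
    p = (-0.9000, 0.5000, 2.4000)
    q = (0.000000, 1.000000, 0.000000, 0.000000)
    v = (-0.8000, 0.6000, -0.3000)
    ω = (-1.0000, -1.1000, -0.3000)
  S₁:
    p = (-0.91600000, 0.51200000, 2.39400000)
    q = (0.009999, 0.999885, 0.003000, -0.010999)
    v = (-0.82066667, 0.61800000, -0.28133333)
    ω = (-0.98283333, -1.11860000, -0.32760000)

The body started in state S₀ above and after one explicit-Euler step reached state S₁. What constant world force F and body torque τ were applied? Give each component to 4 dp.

Δω = ω₁−ω₀ = (0.01716667, -0.01860000, -0.02760000)
τ = I·(Δω/dt) + ω₀×(Iω₀) = (0.0700, -0.1800, -0.0500)
velocity change Δv = (-0.02066667, 0.01800000, 0.01866667)
m·(v₁−v₀)/dt = (-3.1000, 2.7000, 2.8000)

F = (-3.1000, 2.7000, 2.8000)
τ = (0.0700, -0.1800, -0.0500)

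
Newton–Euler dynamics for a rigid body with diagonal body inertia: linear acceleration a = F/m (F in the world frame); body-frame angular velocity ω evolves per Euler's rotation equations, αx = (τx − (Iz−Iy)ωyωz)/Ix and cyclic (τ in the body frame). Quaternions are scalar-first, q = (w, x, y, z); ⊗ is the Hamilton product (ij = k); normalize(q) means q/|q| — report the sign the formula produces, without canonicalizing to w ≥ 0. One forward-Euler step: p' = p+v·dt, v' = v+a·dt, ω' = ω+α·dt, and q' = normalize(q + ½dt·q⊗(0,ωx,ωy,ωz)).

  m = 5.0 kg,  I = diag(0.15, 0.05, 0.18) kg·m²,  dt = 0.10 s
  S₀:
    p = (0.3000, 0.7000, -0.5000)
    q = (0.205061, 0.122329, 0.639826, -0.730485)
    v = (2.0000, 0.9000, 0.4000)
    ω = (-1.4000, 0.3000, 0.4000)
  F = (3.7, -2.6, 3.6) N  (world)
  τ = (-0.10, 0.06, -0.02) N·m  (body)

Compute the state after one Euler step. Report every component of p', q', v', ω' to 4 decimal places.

p' = (0.5000, 0.7900, -0.4600)
q' = (0.2180, 0.1314, 0.6897, -0.6779)
v' = (2.0740, 0.8480, 0.4720)
ω' = (-1.4771, 0.3864, 0.3656)

(τ − ω×Iω)/I = (-0.7707, 0.8640, -0.3444)
new body rate ω' = (-1.4771, 0.3864, 0.3656)
2q̇ = q⊗(0,ω) = (0.2715068, 0.1879905, 1.0352657, 1.0144795)
q' = normalize(q + ½dt·q⊗(0,ω)) = (0.2180, 0.1314, 0.6897, -0.6779)
p' = p + v·dt = (0.5000, 0.7900, -0.4600)
new velocity v' = (2.0740, 0.8480, 0.4720)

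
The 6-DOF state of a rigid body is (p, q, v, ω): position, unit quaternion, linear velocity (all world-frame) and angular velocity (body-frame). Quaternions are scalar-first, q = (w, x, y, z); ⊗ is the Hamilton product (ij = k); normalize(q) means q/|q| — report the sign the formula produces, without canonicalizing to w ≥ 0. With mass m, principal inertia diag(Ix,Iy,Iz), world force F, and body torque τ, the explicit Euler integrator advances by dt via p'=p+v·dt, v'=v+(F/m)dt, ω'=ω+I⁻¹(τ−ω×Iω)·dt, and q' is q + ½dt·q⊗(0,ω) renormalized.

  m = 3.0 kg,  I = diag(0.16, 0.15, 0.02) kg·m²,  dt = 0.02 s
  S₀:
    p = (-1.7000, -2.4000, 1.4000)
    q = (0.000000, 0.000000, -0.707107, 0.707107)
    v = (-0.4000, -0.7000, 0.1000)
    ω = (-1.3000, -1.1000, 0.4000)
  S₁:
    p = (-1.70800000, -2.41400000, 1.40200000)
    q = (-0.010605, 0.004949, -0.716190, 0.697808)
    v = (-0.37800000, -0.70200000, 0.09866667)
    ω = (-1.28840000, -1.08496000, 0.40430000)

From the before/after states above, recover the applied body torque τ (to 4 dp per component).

Δω = ω₁−ω₀ = (0.01160000, 0.01504000, 0.00430000)
gyro term ω₀×Iω₀ = (0.0572, -0.0728, -0.0143)
I·α + gyro = (0.1500, 0.0400, -0.0100)

τ = (0.1500, 0.0400, -0.0100)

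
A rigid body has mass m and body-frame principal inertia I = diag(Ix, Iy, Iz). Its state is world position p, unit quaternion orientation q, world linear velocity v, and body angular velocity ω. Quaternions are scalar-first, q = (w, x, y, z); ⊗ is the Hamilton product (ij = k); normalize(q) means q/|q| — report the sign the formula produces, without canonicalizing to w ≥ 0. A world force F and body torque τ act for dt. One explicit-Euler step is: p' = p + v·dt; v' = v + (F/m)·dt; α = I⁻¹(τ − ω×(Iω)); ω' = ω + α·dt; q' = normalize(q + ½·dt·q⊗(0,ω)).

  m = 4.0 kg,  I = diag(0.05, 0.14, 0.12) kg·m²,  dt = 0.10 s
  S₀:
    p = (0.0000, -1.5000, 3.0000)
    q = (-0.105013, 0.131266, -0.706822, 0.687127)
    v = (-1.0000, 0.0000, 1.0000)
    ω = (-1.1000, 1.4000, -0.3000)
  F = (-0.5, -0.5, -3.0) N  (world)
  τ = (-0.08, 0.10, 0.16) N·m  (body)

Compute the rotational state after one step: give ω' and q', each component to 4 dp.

(τ − ω×Iω)/I = (-1.7680, 0.8793, 2.4883)
ω + α·dt = (-1.2768, 1.4879, -0.0512)
2q̇ = q⊗(0,ω) = (1.3400815, -0.6344169, -0.8634781, -0.5622279)
q + ½dt·q⊗(0,ω), renormalized = (-0.0379, 0.0991, -0.7470, 0.6563)

ω' = (-1.2768, 1.4879, -0.0512)
q' = (-0.0379, 0.0991, -0.7470, 0.6563)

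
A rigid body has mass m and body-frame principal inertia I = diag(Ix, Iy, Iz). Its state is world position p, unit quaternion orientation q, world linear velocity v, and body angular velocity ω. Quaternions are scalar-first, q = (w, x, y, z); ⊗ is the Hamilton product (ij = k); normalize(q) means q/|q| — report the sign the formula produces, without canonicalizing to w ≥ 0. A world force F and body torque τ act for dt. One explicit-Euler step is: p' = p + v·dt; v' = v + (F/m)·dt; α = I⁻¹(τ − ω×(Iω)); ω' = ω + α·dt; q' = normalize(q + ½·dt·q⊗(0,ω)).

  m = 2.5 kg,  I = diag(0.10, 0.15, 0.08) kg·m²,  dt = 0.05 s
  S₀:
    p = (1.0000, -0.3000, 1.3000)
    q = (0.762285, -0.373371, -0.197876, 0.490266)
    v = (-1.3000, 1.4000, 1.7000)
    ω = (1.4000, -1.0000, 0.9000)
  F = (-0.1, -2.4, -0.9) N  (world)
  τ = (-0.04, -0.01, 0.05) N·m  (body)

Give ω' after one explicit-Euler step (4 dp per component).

(τ − ω×Iω)/I = (-1.0300, -0.2347, 1.5000)
ω' = ω + α·dt = (1.3485, -1.0117, 0.9750)

ω' = (1.3485, -1.0117, 0.9750)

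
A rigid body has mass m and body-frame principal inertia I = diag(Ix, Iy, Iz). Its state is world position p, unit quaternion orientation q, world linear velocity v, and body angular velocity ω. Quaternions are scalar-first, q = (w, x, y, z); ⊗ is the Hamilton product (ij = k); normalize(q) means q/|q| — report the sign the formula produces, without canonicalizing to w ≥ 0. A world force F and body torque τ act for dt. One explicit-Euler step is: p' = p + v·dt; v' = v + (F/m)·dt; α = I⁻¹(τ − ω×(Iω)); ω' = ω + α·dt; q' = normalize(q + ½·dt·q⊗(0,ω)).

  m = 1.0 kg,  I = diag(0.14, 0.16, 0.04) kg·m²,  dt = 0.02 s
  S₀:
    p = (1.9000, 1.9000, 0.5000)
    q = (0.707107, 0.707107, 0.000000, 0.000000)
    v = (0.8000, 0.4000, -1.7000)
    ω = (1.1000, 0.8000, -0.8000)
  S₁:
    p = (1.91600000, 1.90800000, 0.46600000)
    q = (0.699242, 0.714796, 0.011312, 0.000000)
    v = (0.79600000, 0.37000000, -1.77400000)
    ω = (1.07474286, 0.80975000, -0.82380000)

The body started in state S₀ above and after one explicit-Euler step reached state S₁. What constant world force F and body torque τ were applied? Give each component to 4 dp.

F = (-0.2000, -1.5000, -3.7000)
τ = (-0.1000, -0.0100, -0.0300)

v₁ − v₀ = (-0.00400000, -0.03000000, -0.07400000)
applied force F = (-0.2000, -1.5000, -3.7000)
rate change Δω = (-0.02525714, 0.00975000, -0.02380000)
gyro term ω₀×Iω₀ = (0.0768, -0.0880, 0.0176)
applied torque τ = (-0.1000, -0.0100, -0.0300)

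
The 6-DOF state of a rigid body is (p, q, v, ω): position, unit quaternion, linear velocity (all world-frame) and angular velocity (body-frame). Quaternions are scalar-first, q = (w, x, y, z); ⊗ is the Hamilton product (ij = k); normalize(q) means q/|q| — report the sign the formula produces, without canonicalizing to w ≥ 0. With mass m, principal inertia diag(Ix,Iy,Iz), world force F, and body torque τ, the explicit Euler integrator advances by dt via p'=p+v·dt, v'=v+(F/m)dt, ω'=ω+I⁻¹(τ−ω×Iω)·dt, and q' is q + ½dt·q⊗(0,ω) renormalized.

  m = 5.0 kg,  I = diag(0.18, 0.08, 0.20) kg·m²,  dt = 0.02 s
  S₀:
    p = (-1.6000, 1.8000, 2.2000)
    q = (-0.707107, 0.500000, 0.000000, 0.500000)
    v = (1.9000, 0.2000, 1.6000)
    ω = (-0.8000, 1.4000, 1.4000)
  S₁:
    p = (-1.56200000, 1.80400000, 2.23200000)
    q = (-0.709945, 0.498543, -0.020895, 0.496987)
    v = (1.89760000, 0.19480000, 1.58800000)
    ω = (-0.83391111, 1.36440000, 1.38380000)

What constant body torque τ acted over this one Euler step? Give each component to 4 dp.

τ = (-0.0700, -0.1200, -0.0500)

ω₁ − ω₀ = (-0.03391111, -0.03560000, -0.01620000)
ω₀×(Iω₀) = (0.2352, 0.0224, 0.1120)
τ = I·(Δω/dt) + ω₀×(Iω₀) = (-0.0700, -0.1200, -0.0500)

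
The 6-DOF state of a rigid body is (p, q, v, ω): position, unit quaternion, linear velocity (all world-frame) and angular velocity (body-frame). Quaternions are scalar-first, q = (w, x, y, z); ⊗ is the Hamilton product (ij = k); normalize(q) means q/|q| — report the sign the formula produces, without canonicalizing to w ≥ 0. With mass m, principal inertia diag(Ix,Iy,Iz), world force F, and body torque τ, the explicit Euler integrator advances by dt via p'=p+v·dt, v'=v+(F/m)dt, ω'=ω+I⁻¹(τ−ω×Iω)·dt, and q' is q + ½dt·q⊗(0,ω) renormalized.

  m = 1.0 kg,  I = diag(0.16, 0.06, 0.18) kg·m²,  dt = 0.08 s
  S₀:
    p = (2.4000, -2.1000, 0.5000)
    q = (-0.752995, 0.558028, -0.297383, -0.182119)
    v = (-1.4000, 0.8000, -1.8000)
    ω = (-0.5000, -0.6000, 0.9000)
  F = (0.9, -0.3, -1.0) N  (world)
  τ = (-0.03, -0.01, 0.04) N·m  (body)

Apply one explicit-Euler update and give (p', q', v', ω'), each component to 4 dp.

p' = (2.2880, -2.0360, 0.3560)
q' = (-0.7416, 0.5574, -0.2954, -0.2283)
v' = (-1.3280, 0.7760, -1.8800)
ω' = (-0.4826, -0.6253, 0.9311)

new position p' = (2.2880, -2.0360, 0.3560)
v' = v + a·dt = (-1.3280, 0.7760, -1.8800)
ω×(Iω) gyroscopic = (-0.0648, 0.0090, -0.0300)
α = I⁻¹(τ − ω×Iω) = (0.2175, -0.3167, 0.3889)
ω + α·dt = (-0.4826, -0.6253, 0.9311)
2q̇ = q⊗(0,ω) = (0.2644913, -0.0004186, 0.0406313, -1.1612038)
updated quaternion q' = (-0.7416, 0.5574, -0.2954, -0.2283)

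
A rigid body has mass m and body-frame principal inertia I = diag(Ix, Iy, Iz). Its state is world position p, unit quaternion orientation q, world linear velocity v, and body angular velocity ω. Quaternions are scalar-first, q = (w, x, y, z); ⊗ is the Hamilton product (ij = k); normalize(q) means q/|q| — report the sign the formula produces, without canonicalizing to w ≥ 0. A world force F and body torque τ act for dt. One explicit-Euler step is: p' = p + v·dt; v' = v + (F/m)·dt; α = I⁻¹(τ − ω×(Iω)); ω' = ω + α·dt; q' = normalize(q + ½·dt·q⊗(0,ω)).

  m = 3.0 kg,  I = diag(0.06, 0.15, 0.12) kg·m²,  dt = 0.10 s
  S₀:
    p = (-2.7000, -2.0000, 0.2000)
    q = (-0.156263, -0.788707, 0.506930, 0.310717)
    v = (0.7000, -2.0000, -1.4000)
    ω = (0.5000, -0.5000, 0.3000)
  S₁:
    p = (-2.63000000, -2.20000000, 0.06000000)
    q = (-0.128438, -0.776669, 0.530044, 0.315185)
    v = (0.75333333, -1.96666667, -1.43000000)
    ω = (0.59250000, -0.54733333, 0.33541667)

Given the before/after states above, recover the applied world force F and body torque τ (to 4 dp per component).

rate change Δω = (0.09250000, -0.04733333, 0.03541667)
I·α + gyro = (0.0600, -0.0800, 0.0200)
velocity change Δv = (0.05333333, 0.03333333, -0.03000000)
m·(v₁−v₀)/dt = (1.6000, 1.0000, -0.9000)

F = (1.6000, 1.0000, -0.9000)
τ = (0.0600, -0.0800, 0.0200)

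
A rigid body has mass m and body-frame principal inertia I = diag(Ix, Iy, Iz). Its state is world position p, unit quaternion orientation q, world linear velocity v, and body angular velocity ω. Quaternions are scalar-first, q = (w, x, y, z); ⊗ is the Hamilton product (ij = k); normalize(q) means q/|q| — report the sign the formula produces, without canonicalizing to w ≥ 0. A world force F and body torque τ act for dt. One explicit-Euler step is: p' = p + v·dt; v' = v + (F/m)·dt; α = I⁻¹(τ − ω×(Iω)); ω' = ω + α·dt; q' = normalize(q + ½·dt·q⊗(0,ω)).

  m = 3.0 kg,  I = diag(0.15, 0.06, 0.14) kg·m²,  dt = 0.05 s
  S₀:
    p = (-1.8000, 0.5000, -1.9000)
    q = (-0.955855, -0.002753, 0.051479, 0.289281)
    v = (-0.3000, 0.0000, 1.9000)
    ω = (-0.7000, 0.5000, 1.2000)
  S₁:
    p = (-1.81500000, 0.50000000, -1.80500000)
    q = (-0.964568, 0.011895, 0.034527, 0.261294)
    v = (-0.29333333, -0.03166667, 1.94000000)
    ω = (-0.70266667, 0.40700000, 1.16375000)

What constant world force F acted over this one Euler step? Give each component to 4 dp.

F = (0.4000, -1.9000, 2.4000)

v₁ − v₀ = (0.00666667, -0.03166667, 0.04000000)
m·(v₁−v₀)/dt = (0.4000, -1.9000, 2.4000)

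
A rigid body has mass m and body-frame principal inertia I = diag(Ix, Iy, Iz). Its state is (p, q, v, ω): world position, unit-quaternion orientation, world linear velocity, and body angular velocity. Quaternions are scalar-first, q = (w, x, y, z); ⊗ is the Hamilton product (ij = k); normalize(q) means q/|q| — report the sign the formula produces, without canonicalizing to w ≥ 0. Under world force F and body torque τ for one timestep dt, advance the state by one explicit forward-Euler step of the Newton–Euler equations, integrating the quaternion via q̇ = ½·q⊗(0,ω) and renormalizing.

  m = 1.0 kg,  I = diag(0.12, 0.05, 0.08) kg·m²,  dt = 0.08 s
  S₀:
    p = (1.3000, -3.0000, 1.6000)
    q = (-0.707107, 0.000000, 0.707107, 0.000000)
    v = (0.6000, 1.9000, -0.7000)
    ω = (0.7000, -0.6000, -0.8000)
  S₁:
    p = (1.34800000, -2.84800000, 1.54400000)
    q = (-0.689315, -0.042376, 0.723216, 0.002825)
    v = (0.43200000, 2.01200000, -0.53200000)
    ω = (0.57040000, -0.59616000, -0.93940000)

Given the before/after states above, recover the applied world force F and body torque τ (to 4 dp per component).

F = (-2.1000, 1.4000, 2.1000)
τ = (-0.1800, -0.0200, -0.1100)

ω₁ − ω₀ = (-0.12960000, 0.00384000, -0.13940000)
precession coupling = (0.0144, -0.0224, 0.0294)
applied torque τ = (-0.1800, -0.0200, -0.1100)
v₁ − v₀ = (-0.16800000, 0.11200000, 0.16800000)
applied force F = (-2.1000, 1.4000, 2.1000)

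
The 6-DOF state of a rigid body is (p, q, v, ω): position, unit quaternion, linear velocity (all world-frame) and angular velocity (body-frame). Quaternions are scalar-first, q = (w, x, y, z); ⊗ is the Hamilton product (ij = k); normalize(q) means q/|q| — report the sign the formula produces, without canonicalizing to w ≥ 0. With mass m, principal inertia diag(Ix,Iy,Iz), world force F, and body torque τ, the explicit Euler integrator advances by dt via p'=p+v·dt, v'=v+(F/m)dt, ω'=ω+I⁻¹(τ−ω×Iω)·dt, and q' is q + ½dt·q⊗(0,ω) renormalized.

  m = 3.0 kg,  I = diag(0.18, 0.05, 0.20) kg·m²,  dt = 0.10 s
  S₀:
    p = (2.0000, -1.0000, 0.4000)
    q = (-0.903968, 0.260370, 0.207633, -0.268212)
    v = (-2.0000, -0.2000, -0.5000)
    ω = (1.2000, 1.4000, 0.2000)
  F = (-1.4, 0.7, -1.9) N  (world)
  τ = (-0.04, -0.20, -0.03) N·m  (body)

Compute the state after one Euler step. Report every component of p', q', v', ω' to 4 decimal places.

p' = (1.8000, -1.0200, 0.3500)
q' = (-0.9275, 0.2260, 0.1251, -0.2703)
v' = (-2.0467, -0.1767, -0.5633)
ω' = (1.1544, 1.0096, 0.2942)

precession coupling ω×(Iω) = (0.0420, -0.0048, -0.2184)
(τ − ω×Iω)/I = (-0.4556, -3.9040, 0.9420)
ω + α·dt = (1.1544, 1.0096, 0.2942)
Hamilton product q⊗(0,ω) = (-0.5494878, -0.6677382, -1.6394836, -0.0654352)
q' = normalize(q + ½dt·q⊗(0,ω)) = (-0.9275, 0.2260, 0.1251, -0.2703)
new position p' = (1.8000, -1.0200, 0.3500)
new velocity v' = (-2.0467, -0.1767, -0.5633)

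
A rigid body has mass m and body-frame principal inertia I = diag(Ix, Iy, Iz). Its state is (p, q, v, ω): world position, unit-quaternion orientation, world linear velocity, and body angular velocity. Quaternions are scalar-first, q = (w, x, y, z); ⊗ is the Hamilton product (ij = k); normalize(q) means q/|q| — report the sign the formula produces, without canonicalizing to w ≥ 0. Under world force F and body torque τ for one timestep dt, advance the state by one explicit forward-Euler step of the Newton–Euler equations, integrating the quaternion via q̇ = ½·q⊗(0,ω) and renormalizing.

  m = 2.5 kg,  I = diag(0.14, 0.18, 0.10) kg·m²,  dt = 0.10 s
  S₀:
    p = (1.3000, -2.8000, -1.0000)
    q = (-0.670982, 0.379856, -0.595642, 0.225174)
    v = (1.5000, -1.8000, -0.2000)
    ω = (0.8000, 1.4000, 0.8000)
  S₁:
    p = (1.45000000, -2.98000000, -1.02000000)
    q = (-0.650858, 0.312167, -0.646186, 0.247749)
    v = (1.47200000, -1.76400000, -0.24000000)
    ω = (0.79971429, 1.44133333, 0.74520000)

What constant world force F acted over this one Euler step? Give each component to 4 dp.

velocity change Δv = (-0.02800000, 0.03600000, -0.04000000)
F = m·Δv/dt = (-0.7000, 0.9000, -1.0000)

F = (-0.7000, 0.9000, -1.0000)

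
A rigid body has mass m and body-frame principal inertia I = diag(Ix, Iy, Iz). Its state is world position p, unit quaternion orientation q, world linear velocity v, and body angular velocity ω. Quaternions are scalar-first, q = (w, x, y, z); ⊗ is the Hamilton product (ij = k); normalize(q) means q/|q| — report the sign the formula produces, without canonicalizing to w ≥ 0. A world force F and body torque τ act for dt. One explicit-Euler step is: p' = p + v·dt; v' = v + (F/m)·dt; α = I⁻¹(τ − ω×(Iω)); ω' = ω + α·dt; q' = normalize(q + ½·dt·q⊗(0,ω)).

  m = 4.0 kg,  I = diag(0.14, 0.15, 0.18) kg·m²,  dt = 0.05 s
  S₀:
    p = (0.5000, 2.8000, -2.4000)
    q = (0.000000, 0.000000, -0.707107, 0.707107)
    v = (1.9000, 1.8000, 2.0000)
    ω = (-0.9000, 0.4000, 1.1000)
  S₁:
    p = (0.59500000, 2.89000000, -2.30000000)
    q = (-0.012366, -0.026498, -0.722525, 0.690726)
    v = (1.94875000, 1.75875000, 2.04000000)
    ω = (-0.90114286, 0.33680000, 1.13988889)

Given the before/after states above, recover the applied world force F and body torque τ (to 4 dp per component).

F = (3.9000, -3.3000, 3.2000)
τ = (0.0100, -0.1500, 0.1400)

rate change Δω = (-0.00114286, -0.06320000, 0.03988889)
τ = I·(Δω/dt) + ω₀×(Iω₀) = (0.0100, -0.1500, 0.1400)
velocity change Δv = (0.04875000, -0.04125000, 0.04000000)
applied force F = (3.9000, -3.3000, 3.2000)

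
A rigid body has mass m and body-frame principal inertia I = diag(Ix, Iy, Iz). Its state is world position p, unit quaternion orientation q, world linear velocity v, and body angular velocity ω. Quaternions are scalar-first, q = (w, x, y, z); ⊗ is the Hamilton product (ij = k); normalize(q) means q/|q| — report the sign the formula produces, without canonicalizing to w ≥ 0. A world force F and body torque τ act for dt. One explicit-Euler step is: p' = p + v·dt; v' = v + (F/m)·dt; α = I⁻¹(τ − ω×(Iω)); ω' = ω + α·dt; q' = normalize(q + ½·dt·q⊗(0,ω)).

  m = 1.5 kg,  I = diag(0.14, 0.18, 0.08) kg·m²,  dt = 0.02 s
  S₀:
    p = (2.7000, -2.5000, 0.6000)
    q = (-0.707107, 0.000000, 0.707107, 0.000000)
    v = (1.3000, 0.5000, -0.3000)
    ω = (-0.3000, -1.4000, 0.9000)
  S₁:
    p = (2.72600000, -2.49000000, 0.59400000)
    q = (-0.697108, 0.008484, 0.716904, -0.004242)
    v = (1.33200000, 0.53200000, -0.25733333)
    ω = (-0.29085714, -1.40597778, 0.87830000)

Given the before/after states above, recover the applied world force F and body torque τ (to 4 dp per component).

velocity change Δv = (0.03200000, 0.03200000, 0.04266667)
F = m·Δv/dt = (2.4000, 2.4000, 3.2000)
ω₁ − ω₀ = (0.00914286, -0.00597778, -0.02170000)
gyro term ω₀×Iω₀ = (0.1260, -0.0162, 0.0168)
I·α + gyro = (0.1900, -0.0700, -0.0700)

F = (2.4000, 2.4000, 3.2000)
τ = (0.1900, -0.0700, -0.0700)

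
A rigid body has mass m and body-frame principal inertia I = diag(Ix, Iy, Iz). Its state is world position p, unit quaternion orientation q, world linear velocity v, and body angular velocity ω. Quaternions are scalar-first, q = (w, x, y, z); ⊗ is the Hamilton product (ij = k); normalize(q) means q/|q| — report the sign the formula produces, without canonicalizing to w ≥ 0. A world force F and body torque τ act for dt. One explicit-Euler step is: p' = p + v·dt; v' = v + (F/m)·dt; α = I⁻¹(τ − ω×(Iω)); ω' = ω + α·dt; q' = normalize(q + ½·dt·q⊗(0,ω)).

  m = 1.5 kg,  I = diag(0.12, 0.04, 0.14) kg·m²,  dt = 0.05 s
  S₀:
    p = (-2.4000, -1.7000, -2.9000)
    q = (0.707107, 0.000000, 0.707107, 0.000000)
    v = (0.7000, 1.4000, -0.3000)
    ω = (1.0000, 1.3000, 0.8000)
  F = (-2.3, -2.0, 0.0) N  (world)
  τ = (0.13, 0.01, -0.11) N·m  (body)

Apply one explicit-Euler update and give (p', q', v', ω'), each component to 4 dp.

p + v·dt = (-2.3650, -1.6300, -2.9150)
v + (F/m)dt = (0.6233, 1.3333, -0.3000)
gyro term ω×Iω = (0.1040, -0.0160, -0.1040)
angular accel α = (0.2167, 0.6500, -0.0429)
ω' = ω + α·dt = (1.0108, 1.3325, 0.7979)
2q̇ = q⊗(0,ω) = (-0.9192391, 1.2727926, 0.9192391, -0.1414214)
q' = normalize(q + ½dt·q⊗(0,ω)) = (0.6834, 0.0318, 0.7293, -0.0035)

p' = (-2.3650, -1.6300, -2.9150)
q' = (0.6834, 0.0318, 0.7293, -0.0035)
v' = (0.6233, 1.3333, -0.3000)
ω' = (1.0108, 1.3325, 0.7979)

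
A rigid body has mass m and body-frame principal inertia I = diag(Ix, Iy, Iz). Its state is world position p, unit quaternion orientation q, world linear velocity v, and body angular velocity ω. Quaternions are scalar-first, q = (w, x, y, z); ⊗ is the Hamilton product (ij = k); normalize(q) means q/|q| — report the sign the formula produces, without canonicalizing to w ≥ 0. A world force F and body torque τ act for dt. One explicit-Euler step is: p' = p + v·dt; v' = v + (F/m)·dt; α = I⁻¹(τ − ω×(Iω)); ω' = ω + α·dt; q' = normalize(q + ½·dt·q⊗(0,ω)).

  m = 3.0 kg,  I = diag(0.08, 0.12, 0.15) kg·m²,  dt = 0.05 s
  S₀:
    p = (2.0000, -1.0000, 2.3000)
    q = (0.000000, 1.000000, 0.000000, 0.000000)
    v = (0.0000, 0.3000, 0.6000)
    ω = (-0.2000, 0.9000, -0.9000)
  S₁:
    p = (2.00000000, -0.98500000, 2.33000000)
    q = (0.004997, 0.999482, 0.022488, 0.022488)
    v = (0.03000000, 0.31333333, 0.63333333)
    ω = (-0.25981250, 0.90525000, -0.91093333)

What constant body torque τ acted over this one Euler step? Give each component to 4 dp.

rate change Δω = (-0.05981250, 0.00525000, -0.01093333)
τ = I·(Δω/dt) + ω₀×(Iω₀) = (-0.1200, 0.0000, -0.0400)

τ = (-0.1200, 0.0000, -0.0400)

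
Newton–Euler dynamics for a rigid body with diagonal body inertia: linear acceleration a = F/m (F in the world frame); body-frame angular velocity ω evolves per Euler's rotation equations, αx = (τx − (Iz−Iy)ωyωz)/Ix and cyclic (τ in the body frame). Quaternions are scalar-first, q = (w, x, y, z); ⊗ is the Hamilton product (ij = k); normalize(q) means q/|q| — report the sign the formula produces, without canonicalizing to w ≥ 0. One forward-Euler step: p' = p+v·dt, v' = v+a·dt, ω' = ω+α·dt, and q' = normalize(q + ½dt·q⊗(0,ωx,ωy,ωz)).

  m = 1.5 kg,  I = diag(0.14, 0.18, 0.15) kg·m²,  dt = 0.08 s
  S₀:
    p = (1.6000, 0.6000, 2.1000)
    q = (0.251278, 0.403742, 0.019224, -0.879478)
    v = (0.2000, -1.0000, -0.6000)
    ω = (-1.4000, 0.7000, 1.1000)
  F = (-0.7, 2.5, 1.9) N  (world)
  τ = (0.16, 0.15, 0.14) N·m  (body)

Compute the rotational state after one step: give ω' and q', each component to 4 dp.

gyro term ω×Iω = (-0.0231, 0.0154, -0.0392)
angular accel α = (1.3079, 0.7478, 1.1947)
ω' = ω + α·dt = (-1.2954, 0.7598, 1.1956)
2q̇ = q⊗(0,ω) = (1.5192078, 0.2849918, 0.9630476, 0.5859388)
q + ½dt·q⊗(0,ω), renormalized = (0.3111, 0.4139, 0.0576, -0.8535)

ω' = (-1.2954, 0.7598, 1.1956)
q' = (0.3111, 0.4139, 0.0576, -0.8535)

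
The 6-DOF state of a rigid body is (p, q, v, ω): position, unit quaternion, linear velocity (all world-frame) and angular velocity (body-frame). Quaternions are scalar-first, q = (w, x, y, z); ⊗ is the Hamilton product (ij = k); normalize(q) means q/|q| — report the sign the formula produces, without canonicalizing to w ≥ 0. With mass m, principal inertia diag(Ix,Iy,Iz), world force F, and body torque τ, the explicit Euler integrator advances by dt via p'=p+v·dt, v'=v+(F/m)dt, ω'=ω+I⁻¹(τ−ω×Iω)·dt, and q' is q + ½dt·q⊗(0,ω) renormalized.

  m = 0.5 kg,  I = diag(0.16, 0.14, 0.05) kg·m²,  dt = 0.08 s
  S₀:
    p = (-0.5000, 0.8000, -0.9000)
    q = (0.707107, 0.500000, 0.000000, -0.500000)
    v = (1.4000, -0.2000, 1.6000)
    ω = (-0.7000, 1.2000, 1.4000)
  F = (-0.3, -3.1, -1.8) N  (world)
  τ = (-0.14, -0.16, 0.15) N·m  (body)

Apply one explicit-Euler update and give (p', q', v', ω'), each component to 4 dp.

p' = (-0.3880, 0.7840, -0.7720)
q' = (0.7468, 0.5026, 0.0199, -0.4351)
v' = (1.3520, -0.6960, 1.3120)
ω' = (-0.6944, 1.1702, 1.6131)

a = (-0.6000, -6.2000, -3.6000)
p' = p + v·dt = (-0.3880, 0.7840, -0.7720)
new velocity v' = (1.3520, -0.6960, 1.3120)
ω×(Iω) gyroscopic = (-0.1512, -0.1078, 0.0168)
α = I⁻¹(τ − ω×Iω) = (0.0700, -0.3729, 2.6640)
new body rate ω' = (-0.6944, 1.1702, 1.6131)
2q̇ = q⊗(0,ω) = (1.0500000, 0.1050251, 0.4985284, 1.5899498)
q + ½dt·q⊗(0,ω), renormalized = (0.7468, 0.5026, 0.0199, -0.4351)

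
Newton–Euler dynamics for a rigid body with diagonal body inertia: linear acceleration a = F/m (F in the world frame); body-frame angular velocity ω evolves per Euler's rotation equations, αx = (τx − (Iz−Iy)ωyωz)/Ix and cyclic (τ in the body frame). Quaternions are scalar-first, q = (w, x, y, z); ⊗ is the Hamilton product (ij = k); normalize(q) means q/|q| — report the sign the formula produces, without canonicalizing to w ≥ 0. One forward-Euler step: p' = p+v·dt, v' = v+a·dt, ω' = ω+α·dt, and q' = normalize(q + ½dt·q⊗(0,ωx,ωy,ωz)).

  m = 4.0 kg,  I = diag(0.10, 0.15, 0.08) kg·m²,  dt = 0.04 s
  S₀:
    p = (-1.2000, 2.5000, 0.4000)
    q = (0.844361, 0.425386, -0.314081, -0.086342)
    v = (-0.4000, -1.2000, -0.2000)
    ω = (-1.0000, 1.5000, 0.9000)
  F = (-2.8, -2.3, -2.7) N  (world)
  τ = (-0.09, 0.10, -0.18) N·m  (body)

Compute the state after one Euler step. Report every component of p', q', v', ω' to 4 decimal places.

p' = (-1.2160, 2.4520, 0.3920)
q' = (0.8631, 0.4051, -0.2944, -0.0646)
v' = (-0.4280, -1.2230, -0.2270)
ω' = (-0.9982, 1.5315, 0.8475)

a = (-0.7000, -0.5750, -0.6750)
p' = p + v·dt = (-1.2160, 2.4520, 0.3920)
v' = v + a·dt = (-0.4280, -1.2230, -0.2270)
ω×(Iω) gyroscopic = (-0.0945, -0.0180, -0.0750)
(τ − ω×Iω)/I = (0.0450, 0.7867, -1.3125)
new body rate ω' = (-0.9982, 1.5315, 0.8475)
q⊗(0,ω) = (0.9742153, -0.9975209, 0.9700361, 1.0839229)
q' = normalize(q + ½dt·q⊗(0,ω)) = (0.8631, 0.4051, -0.2944, -0.0646)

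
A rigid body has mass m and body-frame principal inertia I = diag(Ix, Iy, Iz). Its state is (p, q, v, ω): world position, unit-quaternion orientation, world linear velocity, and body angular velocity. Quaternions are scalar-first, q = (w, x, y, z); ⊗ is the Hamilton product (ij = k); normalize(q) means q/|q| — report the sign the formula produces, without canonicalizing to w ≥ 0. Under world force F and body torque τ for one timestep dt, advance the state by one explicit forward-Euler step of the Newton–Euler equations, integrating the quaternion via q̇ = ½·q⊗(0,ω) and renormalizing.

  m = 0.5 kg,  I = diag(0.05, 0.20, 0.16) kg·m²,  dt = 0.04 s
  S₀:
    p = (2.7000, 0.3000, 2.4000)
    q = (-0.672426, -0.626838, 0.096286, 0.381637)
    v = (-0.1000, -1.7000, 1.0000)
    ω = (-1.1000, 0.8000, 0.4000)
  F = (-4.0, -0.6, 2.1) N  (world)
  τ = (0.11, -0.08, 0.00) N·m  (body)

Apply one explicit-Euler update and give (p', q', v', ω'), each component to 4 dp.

gyro term ω×Iω = (-0.0128, 0.0484, -0.1320)
(τ − ω×Iω)/I = (2.4560, -0.6420, 0.8250)
new body rate ω' = (-1.0018, 0.7743, 0.4330)
Hamilton product q⊗(0,ω) = (-0.9192054, 0.4728734, -0.7070063, -0.6645262)
q + ½dt·q⊗(0,ω), renormalized = (-0.6905, -0.6171, 0.0821, 0.3682)
linear accel F/m = (-8.0000, -1.2000, 4.2000)
p + v·dt = (2.6960, 0.2320, 2.4400)
new velocity v' = (-0.4200, -1.7480, 1.1680)

p' = (2.6960, 0.2320, 2.4400)
q' = (-0.6905, -0.6171, 0.0821, 0.3682)
v' = (-0.4200, -1.7480, 1.1680)
ω' = (-1.0018, 0.7743, 0.4330)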